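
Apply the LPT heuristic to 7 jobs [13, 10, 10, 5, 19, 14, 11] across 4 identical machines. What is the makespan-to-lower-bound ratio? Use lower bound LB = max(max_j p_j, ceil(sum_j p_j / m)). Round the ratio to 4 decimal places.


LPT order: [19, 14, 13, 11, 10, 10, 5]
Machine loads after assignment: [19, 19, 23, 21]
LPT makespan = 23
Lower bound = max(max_job, ceil(total/4)) = max(19, 21) = 21
Ratio = 23 / 21 = 1.0952

1.0952


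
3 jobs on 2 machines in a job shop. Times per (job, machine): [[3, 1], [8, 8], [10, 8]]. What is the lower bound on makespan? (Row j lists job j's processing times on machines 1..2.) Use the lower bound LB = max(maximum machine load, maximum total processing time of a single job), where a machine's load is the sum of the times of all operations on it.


Machine loads:
  Machine 1: 3 + 8 + 10 = 21
  Machine 2: 1 + 8 + 8 = 17
Max machine load = 21
Job totals:
  Job 1: 4
  Job 2: 16
  Job 3: 18
Max job total = 18
Lower bound = max(21, 18) = 21

21


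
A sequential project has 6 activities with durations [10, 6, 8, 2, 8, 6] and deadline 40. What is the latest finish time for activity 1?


LF(activity 1) = deadline - sum of successor durations
Successors: activities 2 through 6 with durations [6, 8, 2, 8, 6]
Sum of successor durations = 30
LF = 40 - 30 = 10

10


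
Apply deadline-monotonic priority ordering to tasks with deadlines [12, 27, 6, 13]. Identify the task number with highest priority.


Sort tasks by relative deadline (ascending):
  Task 3: deadline = 6
  Task 1: deadline = 12
  Task 4: deadline = 13
  Task 2: deadline = 27
Priority order (highest first): [3, 1, 4, 2]
Highest priority task = 3

3


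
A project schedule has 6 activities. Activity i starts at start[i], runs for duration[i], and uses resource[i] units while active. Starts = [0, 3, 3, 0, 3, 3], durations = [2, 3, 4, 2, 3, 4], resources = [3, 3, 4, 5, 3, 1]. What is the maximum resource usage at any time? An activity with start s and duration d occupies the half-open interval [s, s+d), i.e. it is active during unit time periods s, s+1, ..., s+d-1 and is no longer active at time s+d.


Each activity i is active on [start_i, start_i + duration_i).
Compute total resource usage per time slot:
  t=0: active resources = [3, 5], total = 8
  t=1: active resources = [3, 5], total = 8
  t=2: active resources = [], total = 0
  t=3: active resources = [3, 4, 3, 1], total = 11
  t=4: active resources = [3, 4, 3, 1], total = 11
  t=5: active resources = [3, 4, 3, 1], total = 11
  t=6: active resources = [4, 1], total = 5
Peak resource demand = 11

11


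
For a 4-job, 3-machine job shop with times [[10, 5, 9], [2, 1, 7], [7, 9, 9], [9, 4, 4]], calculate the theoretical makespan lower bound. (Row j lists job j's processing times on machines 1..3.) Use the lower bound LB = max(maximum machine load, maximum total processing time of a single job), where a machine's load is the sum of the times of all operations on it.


Machine loads:
  Machine 1: 10 + 2 + 7 + 9 = 28
  Machine 2: 5 + 1 + 9 + 4 = 19
  Machine 3: 9 + 7 + 9 + 4 = 29
Max machine load = 29
Job totals:
  Job 1: 24
  Job 2: 10
  Job 3: 25
  Job 4: 17
Max job total = 25
Lower bound = max(29, 25) = 29

29


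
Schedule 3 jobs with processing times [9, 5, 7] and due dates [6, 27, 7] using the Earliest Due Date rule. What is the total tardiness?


Sort by due date (EDD order): [(9, 6), (7, 7), (5, 27)]
Compute completion times and tardiness:
  Job 1: p=9, d=6, C=9, tardiness=max(0,9-6)=3
  Job 2: p=7, d=7, C=16, tardiness=max(0,16-7)=9
  Job 3: p=5, d=27, C=21, tardiness=max(0,21-27)=0
Total tardiness = 12

12


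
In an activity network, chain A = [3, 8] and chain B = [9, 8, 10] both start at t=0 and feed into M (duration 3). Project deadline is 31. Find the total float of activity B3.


Forward pass: ES(B3) = sum of predecessors on chain B = 17
EF = ES + duration = 17 + 10 = 27
Backward pass: LF(M) = deadline = 31; LS(M) = 31 - 3 = 28
LF(B3) = LS(M) - sum(successors on chain B) = 28 - 0 = 28
LS = LF - duration = 28 - 10 = 18
Total float = LS - ES = 18 - 17 = 1

1


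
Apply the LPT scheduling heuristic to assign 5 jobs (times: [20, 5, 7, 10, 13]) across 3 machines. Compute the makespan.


Sort jobs in decreasing order (LPT): [20, 13, 10, 7, 5]
Assign each job to the least loaded machine:
  Machine 1: jobs [20], load = 20
  Machine 2: jobs [13, 5], load = 18
  Machine 3: jobs [10, 7], load = 17
Makespan = max load = 20

20


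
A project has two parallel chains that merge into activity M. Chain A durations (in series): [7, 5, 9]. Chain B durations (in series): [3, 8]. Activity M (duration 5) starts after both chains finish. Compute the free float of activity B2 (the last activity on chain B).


ES(B2) = sum of predecessors on chain B = 3
EF(B2) = ES + duration = 3 + 8 = 11
Successor of B2 is M. ES(M) = max(sum(A), sum(B)) = max(21, 11) = 21
Free float = ES(successor) - EF(current) = 21 - 11 = 10

10


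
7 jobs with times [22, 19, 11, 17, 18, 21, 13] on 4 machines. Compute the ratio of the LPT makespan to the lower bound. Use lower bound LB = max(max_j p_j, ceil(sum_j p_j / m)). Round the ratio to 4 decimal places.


LPT order: [22, 21, 19, 18, 17, 13, 11]
Machine loads after assignment: [22, 32, 32, 35]
LPT makespan = 35
Lower bound = max(max_job, ceil(total/4)) = max(22, 31) = 31
Ratio = 35 / 31 = 1.129

1.129


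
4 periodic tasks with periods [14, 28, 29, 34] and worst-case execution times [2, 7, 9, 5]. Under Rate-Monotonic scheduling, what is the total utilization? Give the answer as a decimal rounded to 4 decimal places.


Compute individual utilizations (exact fractions):
  Task 1: C/T = 2/14 = 1/7 (approx. 0.1429)
  Task 2: C/T = 7/28 = 1/4 (approx. 0.25)
  Task 3: C/T = 9/29 (approx. 0.3103)
  Task 4: C/T = 5/34 (approx. 0.1471)
Total utilization U = 1/7 + 1/4 + 9/29 + 5/34 = 11737/13804
Rounded to 4 decimal places: U = 0.8503
RM (Liu & Layland) bound for 4 tasks = 0.756828; compare with U = 11737/13804 (approx. 0.850261)
bound < U <= 1, so the RM sufficient condition is not met (inconclusive; an exact test such as response-time analysis is needed).

0.8503


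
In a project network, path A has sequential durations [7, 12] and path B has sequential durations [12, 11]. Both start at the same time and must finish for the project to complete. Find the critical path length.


Path A total = 7 + 12 = 19
Path B total = 12 + 11 = 23
Critical path = longest path = max(19, 23) = 23

23


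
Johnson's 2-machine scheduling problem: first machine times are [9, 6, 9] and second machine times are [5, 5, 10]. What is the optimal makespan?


Apply Johnson's rule:
  Group 1 (a <= b): [(3, 9, 10)]
  Group 2 (a > b): [(1, 9, 5), (2, 6, 5)]
Optimal job order: [3, 1, 2]
Schedule:
  Job 3: M1 done at 9, M2 done at 19
  Job 1: M1 done at 18, M2 done at 24
  Job 2: M1 done at 24, M2 done at 29
Makespan = 29

29


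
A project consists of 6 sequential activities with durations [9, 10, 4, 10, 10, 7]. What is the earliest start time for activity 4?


Activity 4 starts after activities 1 through 3 complete.
Predecessor durations: [9, 10, 4]
ES = 9 + 10 + 4 = 23

23


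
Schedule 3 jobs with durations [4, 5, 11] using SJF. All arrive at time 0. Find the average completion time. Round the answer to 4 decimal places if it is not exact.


SJF order (ascending): [4, 5, 11]
Completion times:
  Job 1: burst=4, C=4
  Job 2: burst=5, C=9
  Job 3: burst=11, C=20
Average completion = 33/3 = 11.0

11.0


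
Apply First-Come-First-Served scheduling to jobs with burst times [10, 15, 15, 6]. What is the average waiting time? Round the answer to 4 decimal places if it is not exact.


FCFS order (as given): [10, 15, 15, 6]
Waiting times:
  Job 1: wait = 0
  Job 2: wait = 10
  Job 3: wait = 25
  Job 4: wait = 40
Sum of waiting times = 75
Average waiting time = 75/4 = 18.75

18.75


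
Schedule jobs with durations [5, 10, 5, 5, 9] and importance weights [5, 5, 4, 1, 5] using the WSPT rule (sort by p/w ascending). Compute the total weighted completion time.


Compute p/w ratios and sort ascending (WSPT): [(5, 5), (5, 4), (9, 5), (10, 5), (5, 1)]
Compute weighted completion times:
  Job (p=5,w=5): C=5, w*C=5*5=25
  Job (p=5,w=4): C=10, w*C=4*10=40
  Job (p=9,w=5): C=19, w*C=5*19=95
  Job (p=10,w=5): C=29, w*C=5*29=145
  Job (p=5,w=1): C=34, w*C=1*34=34
Total weighted completion time = 339

339


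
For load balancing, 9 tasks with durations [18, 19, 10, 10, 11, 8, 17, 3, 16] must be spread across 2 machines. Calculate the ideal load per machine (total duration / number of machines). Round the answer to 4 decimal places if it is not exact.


Total processing time = 18 + 19 + 10 + 10 + 11 + 8 + 17 + 3 + 16 = 112
Number of machines = 2
Ideal balanced load = 112 / 2 = 56.0

56.0


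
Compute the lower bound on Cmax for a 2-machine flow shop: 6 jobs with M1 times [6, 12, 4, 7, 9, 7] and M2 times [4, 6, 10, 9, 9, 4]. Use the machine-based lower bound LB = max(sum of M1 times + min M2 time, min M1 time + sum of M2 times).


LB1 = sum(M1 times) + min(M2 times) = 45 + 4 = 49
LB2 = min(M1 times) + sum(M2 times) = 4 + 42 = 46
Lower bound = max(LB1, LB2) = max(49, 46) = 49

49


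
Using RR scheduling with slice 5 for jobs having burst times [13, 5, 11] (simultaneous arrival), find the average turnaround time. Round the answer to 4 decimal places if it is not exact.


Time quantum = 5
Execution trace:
  J1 runs 5 units, time = 5
  J2 runs 5 units, time = 10
  J3 runs 5 units, time = 15
  J1 runs 5 units, time = 20
  J3 runs 5 units, time = 25
  J1 runs 3 units, time = 28
  J3 runs 1 units, time = 29
Finish times: [28, 10, 29]
Average turnaround = 67/3 = 22.3333

22.3333


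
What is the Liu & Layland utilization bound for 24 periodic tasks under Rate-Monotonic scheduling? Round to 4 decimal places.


Compute 2^(1/24) = 1.0293022366
Subtract 1: 1.0293022366 - 1 = 0.0293022366
Multiply by n: 24 * 0.0293022366 = 0.7032536784
Round to 4 dp: 0.7033

0.7033


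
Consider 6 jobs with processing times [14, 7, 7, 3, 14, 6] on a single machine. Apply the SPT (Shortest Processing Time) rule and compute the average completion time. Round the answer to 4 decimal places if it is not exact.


Sort jobs by processing time (SPT order): [3, 6, 7, 7, 14, 14]
Compute completion times sequentially:
  Job 1: processing = 3, completes at 3
  Job 2: processing = 6, completes at 9
  Job 3: processing = 7, completes at 16
  Job 4: processing = 7, completes at 23
  Job 5: processing = 14, completes at 37
  Job 6: processing = 14, completes at 51
Sum of completion times = 139
Average completion time = 139/6 = 23.1667

23.1667


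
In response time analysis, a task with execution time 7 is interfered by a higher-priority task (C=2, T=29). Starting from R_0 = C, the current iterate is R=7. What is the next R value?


R_next = C + ceil(R_prev / T_hp) * C_hp
ceil(7 / 29) = ceil(0.2414) = 1
Interference = 1 * 2 = 2
R_next = 7 + 2 = 9

9


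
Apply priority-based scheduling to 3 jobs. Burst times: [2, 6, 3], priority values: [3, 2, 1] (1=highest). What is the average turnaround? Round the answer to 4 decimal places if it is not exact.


Sort by priority (ascending = highest first):
Order: [(1, 3), (2, 6), (3, 2)]
Completion times:
  Priority 1, burst=3, C=3
  Priority 2, burst=6, C=9
  Priority 3, burst=2, C=11
Average turnaround = 23/3 = 7.6667

7.6667


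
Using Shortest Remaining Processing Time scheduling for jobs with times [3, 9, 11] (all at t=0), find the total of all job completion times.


Since all jobs arrive at t=0, SRPT equals SPT ordering.
SPT order: [3, 9, 11]
Completion times:
  Job 1: p=3, C=3
  Job 2: p=9, C=12
  Job 3: p=11, C=23
Total completion time = 3 + 12 + 23 = 38

38


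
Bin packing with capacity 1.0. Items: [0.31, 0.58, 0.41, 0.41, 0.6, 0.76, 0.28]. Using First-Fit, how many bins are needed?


Place items sequentially using First-Fit:
  Item 0.31 -> new Bin 1
  Item 0.58 -> Bin 1 (now 0.89)
  Item 0.41 -> new Bin 2
  Item 0.41 -> Bin 2 (now 0.82)
  Item 0.6 -> new Bin 3
  Item 0.76 -> new Bin 4
  Item 0.28 -> Bin 3 (now 0.88)
Total bins used = 4

4


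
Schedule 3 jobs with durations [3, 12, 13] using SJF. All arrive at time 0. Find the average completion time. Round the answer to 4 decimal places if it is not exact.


SJF order (ascending): [3, 12, 13]
Completion times:
  Job 1: burst=3, C=3
  Job 2: burst=12, C=15
  Job 3: burst=13, C=28
Average completion = 46/3 = 15.3333

15.3333


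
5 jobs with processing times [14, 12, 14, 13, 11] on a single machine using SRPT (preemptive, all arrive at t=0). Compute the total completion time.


Since all jobs arrive at t=0, SRPT equals SPT ordering.
SPT order: [11, 12, 13, 14, 14]
Completion times:
  Job 1: p=11, C=11
  Job 2: p=12, C=23
  Job 3: p=13, C=36
  Job 4: p=14, C=50
  Job 5: p=14, C=64
Total completion time = 11 + 23 + 36 + 50 + 64 = 184

184


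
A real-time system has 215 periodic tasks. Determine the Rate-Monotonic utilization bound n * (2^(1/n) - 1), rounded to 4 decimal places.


Compute 2^(1/215) = 1.0032291429
Subtract 1: 1.0032291429 - 1 = 0.0032291429
Multiply by n: 215 * 0.0032291429 = 0.6942657235
Round to 4 dp: 0.6943

0.6943


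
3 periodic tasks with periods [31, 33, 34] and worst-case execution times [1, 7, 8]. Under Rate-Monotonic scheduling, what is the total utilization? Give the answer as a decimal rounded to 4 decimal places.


Compute individual utilizations (exact fractions):
  Task 1: C/T = 1/31 (approx. 0.0323)
  Task 2: C/T = 7/33 (approx. 0.2121)
  Task 3: C/T = 8/34 = 4/17 (approx. 0.2353)
Total utilization U = 1/31 + 7/33 + 4/17 = 8342/17391
Rounded to 4 decimal places: U = 0.4797
RM (Liu & Layland) bound for 3 tasks = 0.779763; compare with U = 8342/17391 (approx. 0.479673)
U <= bound, so schedulable by RM sufficient condition.

0.4797


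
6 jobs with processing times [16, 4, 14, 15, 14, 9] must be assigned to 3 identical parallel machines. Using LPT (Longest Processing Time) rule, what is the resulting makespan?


Sort jobs in decreasing order (LPT): [16, 15, 14, 14, 9, 4]
Assign each job to the least loaded machine:
  Machine 1: jobs [16, 4], load = 20
  Machine 2: jobs [15, 9], load = 24
  Machine 3: jobs [14, 14], load = 28
Makespan = max load = 28

28


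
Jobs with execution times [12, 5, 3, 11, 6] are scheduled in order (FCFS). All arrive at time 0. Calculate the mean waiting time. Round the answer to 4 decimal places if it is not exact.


FCFS order (as given): [12, 5, 3, 11, 6]
Waiting times:
  Job 1: wait = 0
  Job 2: wait = 12
  Job 3: wait = 17
  Job 4: wait = 20
  Job 5: wait = 31
Sum of waiting times = 80
Average waiting time = 80/5 = 16.0

16.0


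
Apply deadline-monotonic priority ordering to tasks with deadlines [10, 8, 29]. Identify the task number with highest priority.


Sort tasks by relative deadline (ascending):
  Task 2: deadline = 8
  Task 1: deadline = 10
  Task 3: deadline = 29
Priority order (highest first): [2, 1, 3]
Highest priority task = 2

2


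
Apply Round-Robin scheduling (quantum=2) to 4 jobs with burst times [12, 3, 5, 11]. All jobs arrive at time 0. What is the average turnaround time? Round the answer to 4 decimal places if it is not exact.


Time quantum = 2
Execution trace:
  J1 runs 2 units, time = 2
  J2 runs 2 units, time = 4
  J3 runs 2 units, time = 6
  J4 runs 2 units, time = 8
  J1 runs 2 units, time = 10
  J2 runs 1 units, time = 11
  J3 runs 2 units, time = 13
  J4 runs 2 units, time = 15
  J1 runs 2 units, time = 17
  J3 runs 1 units, time = 18
  J4 runs 2 units, time = 20
  J1 runs 2 units, time = 22
  J4 runs 2 units, time = 24
  J1 runs 2 units, time = 26
  J4 runs 2 units, time = 28
  J1 runs 2 units, time = 30
  J4 runs 1 units, time = 31
Finish times: [30, 11, 18, 31]
Average turnaround = 90/4 = 22.5

22.5


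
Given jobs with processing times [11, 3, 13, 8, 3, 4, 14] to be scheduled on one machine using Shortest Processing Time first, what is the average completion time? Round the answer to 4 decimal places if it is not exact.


Sort jobs by processing time (SPT order): [3, 3, 4, 8, 11, 13, 14]
Compute completion times sequentially:
  Job 1: processing = 3, completes at 3
  Job 2: processing = 3, completes at 6
  Job 3: processing = 4, completes at 10
  Job 4: processing = 8, completes at 18
  Job 5: processing = 11, completes at 29
  Job 6: processing = 13, completes at 42
  Job 7: processing = 14, completes at 56
Sum of completion times = 164
Average completion time = 164/7 = 23.4286

23.4286


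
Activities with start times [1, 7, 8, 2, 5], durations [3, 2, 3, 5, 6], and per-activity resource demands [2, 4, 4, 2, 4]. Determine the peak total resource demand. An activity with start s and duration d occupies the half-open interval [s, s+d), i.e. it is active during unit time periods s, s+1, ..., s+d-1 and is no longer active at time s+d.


Each activity i is active on [start_i, start_i + duration_i).
Compute total resource usage per time slot:
  t=0: active resources = [], total = 0
  t=1: active resources = [2], total = 2
  t=2: active resources = [2, 2], total = 4
  t=3: active resources = [2, 2], total = 4
  t=4: active resources = [2], total = 2
  t=5: active resources = [2, 4], total = 6
  t=6: active resources = [2, 4], total = 6
  t=7: active resources = [4, 4], total = 8
  t=8: active resources = [4, 4, 4], total = 12
  t=9: active resources = [4, 4], total = 8
  t=10: active resources = [4, 4], total = 8
Peak resource demand = 12

12


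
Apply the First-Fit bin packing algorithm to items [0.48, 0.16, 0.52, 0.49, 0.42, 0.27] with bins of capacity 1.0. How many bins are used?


Place items sequentially using First-Fit:
  Item 0.48 -> new Bin 1
  Item 0.16 -> Bin 1 (now 0.64)
  Item 0.52 -> new Bin 2
  Item 0.49 -> new Bin 3
  Item 0.42 -> Bin 2 (now 0.94)
  Item 0.27 -> Bin 1 (now 0.91)
Total bins used = 3

3


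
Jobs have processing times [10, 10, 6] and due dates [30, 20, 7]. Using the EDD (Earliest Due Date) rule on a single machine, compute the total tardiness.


Sort by due date (EDD order): [(6, 7), (10, 20), (10, 30)]
Compute completion times and tardiness:
  Job 1: p=6, d=7, C=6, tardiness=max(0,6-7)=0
  Job 2: p=10, d=20, C=16, tardiness=max(0,16-20)=0
  Job 3: p=10, d=30, C=26, tardiness=max(0,26-30)=0
Total tardiness = 0

0


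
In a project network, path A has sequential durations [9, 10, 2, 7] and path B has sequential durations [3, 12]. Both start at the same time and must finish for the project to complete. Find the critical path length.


Path A total = 9 + 10 + 2 + 7 = 28
Path B total = 3 + 12 = 15
Critical path = longest path = max(28, 15) = 28

28


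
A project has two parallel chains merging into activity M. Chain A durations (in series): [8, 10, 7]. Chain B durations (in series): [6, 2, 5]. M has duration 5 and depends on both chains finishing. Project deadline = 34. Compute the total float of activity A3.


Forward pass: ES(A3) = sum of predecessors on chain A = 18
EF = ES + duration = 18 + 7 = 25
Backward pass: LF(M) = deadline = 34; LS(M) = 34 - 5 = 29
LF(A3) = LS(M) - sum(successors on chain A) = 29 - 0 = 29
LS = LF - duration = 29 - 7 = 22
Total float = LS - ES = 22 - 18 = 4

4


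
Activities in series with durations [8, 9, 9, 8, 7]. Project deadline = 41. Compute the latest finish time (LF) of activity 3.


LF(activity 3) = deadline - sum of successor durations
Successors: activities 4 through 5 with durations [8, 7]
Sum of successor durations = 15
LF = 41 - 15 = 26

26


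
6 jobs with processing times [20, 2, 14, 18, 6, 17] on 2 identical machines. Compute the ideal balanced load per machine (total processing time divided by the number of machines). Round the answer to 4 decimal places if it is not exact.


Total processing time = 20 + 2 + 14 + 18 + 6 + 17 = 77
Number of machines = 2
Ideal balanced load = 77 / 2 = 38.5

38.5


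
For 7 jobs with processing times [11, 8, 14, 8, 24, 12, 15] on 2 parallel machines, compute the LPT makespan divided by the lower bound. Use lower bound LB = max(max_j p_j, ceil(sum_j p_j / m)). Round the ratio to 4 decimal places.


LPT order: [24, 15, 14, 12, 11, 8, 8]
Machine loads after assignment: [44, 48]
LPT makespan = 48
Lower bound = max(max_job, ceil(total/2)) = max(24, 46) = 46
Ratio = 48 / 46 = 1.0435

1.0435


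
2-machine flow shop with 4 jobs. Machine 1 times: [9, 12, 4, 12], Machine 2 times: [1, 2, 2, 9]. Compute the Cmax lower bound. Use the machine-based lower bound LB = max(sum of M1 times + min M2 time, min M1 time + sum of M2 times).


LB1 = sum(M1 times) + min(M2 times) = 37 + 1 = 38
LB2 = min(M1 times) + sum(M2 times) = 4 + 14 = 18
Lower bound = max(LB1, LB2) = max(38, 18) = 38

38


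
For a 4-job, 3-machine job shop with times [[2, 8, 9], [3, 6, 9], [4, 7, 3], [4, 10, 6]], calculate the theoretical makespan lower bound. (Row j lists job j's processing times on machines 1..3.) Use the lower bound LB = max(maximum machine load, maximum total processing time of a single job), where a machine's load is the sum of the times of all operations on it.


Machine loads:
  Machine 1: 2 + 3 + 4 + 4 = 13
  Machine 2: 8 + 6 + 7 + 10 = 31
  Machine 3: 9 + 9 + 3 + 6 = 27
Max machine load = 31
Job totals:
  Job 1: 19
  Job 2: 18
  Job 3: 14
  Job 4: 20
Max job total = 20
Lower bound = max(31, 20) = 31

31


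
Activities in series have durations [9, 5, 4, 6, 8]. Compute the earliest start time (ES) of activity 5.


Activity 5 starts after activities 1 through 4 complete.
Predecessor durations: [9, 5, 4, 6]
ES = 9 + 5 + 4 + 6 = 24

24


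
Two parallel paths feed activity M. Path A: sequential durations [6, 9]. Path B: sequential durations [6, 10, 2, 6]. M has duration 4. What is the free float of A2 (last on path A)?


ES(A2) = sum of predecessors on chain A = 6
EF(A2) = ES + duration = 6 + 9 = 15
Successor of A2 is M. ES(M) = max(sum(A), sum(B)) = max(15, 24) = 24
Free float = ES(successor) - EF(current) = 24 - 15 = 9

9


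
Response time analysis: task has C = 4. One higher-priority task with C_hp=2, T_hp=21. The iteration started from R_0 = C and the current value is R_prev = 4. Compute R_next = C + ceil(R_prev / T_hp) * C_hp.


R_next = C + ceil(R_prev / T_hp) * C_hp
ceil(4 / 21) = ceil(0.1905) = 1
Interference = 1 * 2 = 2
R_next = 4 + 2 = 6

6


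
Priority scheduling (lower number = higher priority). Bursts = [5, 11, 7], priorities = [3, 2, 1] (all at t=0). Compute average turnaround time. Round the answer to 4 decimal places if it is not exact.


Sort by priority (ascending = highest first):
Order: [(1, 7), (2, 11), (3, 5)]
Completion times:
  Priority 1, burst=7, C=7
  Priority 2, burst=11, C=18
  Priority 3, burst=5, C=23
Average turnaround = 48/3 = 16.0

16.0


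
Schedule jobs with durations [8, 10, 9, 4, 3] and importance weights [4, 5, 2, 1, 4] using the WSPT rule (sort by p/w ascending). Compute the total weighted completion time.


Compute p/w ratios and sort ascending (WSPT): [(3, 4), (8, 4), (10, 5), (4, 1), (9, 2)]
Compute weighted completion times:
  Job (p=3,w=4): C=3, w*C=4*3=12
  Job (p=8,w=4): C=11, w*C=4*11=44
  Job (p=10,w=5): C=21, w*C=5*21=105
  Job (p=4,w=1): C=25, w*C=1*25=25
  Job (p=9,w=2): C=34, w*C=2*34=68
Total weighted completion time = 254

254


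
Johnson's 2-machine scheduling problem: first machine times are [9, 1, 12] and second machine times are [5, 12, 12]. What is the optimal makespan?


Apply Johnson's rule:
  Group 1 (a <= b): [(2, 1, 12), (3, 12, 12)]
  Group 2 (a > b): [(1, 9, 5)]
Optimal job order: [2, 3, 1]
Schedule:
  Job 2: M1 done at 1, M2 done at 13
  Job 3: M1 done at 13, M2 done at 25
  Job 1: M1 done at 22, M2 done at 30
Makespan = 30

30


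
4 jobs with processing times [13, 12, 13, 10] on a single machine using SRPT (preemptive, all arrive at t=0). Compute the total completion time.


Since all jobs arrive at t=0, SRPT equals SPT ordering.
SPT order: [10, 12, 13, 13]
Completion times:
  Job 1: p=10, C=10
  Job 2: p=12, C=22
  Job 3: p=13, C=35
  Job 4: p=13, C=48
Total completion time = 10 + 22 + 35 + 48 = 115

115


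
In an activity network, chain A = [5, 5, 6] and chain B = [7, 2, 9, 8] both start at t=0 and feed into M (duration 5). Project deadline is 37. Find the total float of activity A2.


Forward pass: ES(A2) = sum of predecessors on chain A = 5
EF = ES + duration = 5 + 5 = 10
Backward pass: LF(M) = deadline = 37; LS(M) = 37 - 5 = 32
LF(A2) = LS(M) - sum(successors on chain A) = 32 - 6 = 26
LS = LF - duration = 26 - 5 = 21
Total float = LS - ES = 21 - 5 = 16

16


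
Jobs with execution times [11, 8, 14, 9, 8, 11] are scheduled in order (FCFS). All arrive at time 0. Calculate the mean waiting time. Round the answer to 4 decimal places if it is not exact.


FCFS order (as given): [11, 8, 14, 9, 8, 11]
Waiting times:
  Job 1: wait = 0
  Job 2: wait = 11
  Job 3: wait = 19
  Job 4: wait = 33
  Job 5: wait = 42
  Job 6: wait = 50
Sum of waiting times = 155
Average waiting time = 155/6 = 25.8333

25.8333


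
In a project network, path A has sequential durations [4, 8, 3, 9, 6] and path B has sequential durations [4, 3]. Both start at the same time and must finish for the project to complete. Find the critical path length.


Path A total = 4 + 8 + 3 + 9 + 6 = 30
Path B total = 4 + 3 = 7
Critical path = longest path = max(30, 7) = 30

30


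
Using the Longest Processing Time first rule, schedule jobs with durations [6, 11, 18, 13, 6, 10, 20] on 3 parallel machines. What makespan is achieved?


Sort jobs in decreasing order (LPT): [20, 18, 13, 11, 10, 6, 6]
Assign each job to the least loaded machine:
  Machine 1: jobs [20, 6], load = 26
  Machine 2: jobs [18, 10], load = 28
  Machine 3: jobs [13, 11, 6], load = 30
Makespan = max load = 30

30


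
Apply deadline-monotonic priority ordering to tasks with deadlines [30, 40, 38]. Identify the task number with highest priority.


Sort tasks by relative deadline (ascending):
  Task 1: deadline = 30
  Task 3: deadline = 38
  Task 2: deadline = 40
Priority order (highest first): [1, 3, 2]
Highest priority task = 1

1


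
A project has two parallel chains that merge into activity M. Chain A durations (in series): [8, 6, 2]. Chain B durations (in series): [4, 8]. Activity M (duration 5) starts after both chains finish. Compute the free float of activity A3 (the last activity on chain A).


ES(A3) = sum of predecessors on chain A = 14
EF(A3) = ES + duration = 14 + 2 = 16
Successor of A3 is M. ES(M) = max(sum(A), sum(B)) = max(16, 12) = 16
Free float = ES(successor) - EF(current) = 16 - 16 = 0

0


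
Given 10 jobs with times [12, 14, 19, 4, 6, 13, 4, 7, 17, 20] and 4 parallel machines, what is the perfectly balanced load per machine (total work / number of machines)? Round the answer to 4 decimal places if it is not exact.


Total processing time = 12 + 14 + 19 + 4 + 6 + 13 + 4 + 7 + 17 + 20 = 116
Number of machines = 4
Ideal balanced load = 116 / 4 = 29.0

29.0


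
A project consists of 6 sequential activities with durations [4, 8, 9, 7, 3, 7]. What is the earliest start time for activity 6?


Activity 6 starts after activities 1 through 5 complete.
Predecessor durations: [4, 8, 9, 7, 3]
ES = 4 + 8 + 9 + 7 + 3 = 31

31


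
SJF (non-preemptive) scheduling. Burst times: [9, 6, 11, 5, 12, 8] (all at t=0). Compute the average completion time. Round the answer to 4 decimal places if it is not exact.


SJF order (ascending): [5, 6, 8, 9, 11, 12]
Completion times:
  Job 1: burst=5, C=5
  Job 2: burst=6, C=11
  Job 3: burst=8, C=19
  Job 4: burst=9, C=28
  Job 5: burst=11, C=39
  Job 6: burst=12, C=51
Average completion = 153/6 = 25.5

25.5


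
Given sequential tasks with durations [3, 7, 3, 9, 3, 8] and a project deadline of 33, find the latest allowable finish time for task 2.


LF(activity 2) = deadline - sum of successor durations
Successors: activities 3 through 6 with durations [3, 9, 3, 8]
Sum of successor durations = 23
LF = 33 - 23 = 10

10


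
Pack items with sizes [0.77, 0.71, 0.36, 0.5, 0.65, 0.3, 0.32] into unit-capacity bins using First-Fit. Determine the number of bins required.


Place items sequentially using First-Fit:
  Item 0.77 -> new Bin 1
  Item 0.71 -> new Bin 2
  Item 0.36 -> new Bin 3
  Item 0.5 -> Bin 3 (now 0.86)
  Item 0.65 -> new Bin 4
  Item 0.3 -> Bin 4 (now 0.95)
  Item 0.32 -> new Bin 5
Total bins used = 5

5


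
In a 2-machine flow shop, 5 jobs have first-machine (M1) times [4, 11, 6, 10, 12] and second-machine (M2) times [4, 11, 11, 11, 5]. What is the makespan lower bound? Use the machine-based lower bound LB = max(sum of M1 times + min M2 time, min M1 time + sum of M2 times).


LB1 = sum(M1 times) + min(M2 times) = 43 + 4 = 47
LB2 = min(M1 times) + sum(M2 times) = 4 + 42 = 46
Lower bound = max(LB1, LB2) = max(47, 46) = 47

47


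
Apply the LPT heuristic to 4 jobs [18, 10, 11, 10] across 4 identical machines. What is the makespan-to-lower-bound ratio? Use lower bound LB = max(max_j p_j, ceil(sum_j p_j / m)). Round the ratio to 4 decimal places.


LPT order: [18, 11, 10, 10]
Machine loads after assignment: [18, 11, 10, 10]
LPT makespan = 18
Lower bound = max(max_job, ceil(total/4)) = max(18, 13) = 18
Ratio = 18 / 18 = 1.0

1.0


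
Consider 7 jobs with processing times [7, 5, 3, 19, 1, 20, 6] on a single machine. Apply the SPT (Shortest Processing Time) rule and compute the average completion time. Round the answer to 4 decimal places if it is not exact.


Sort jobs by processing time (SPT order): [1, 3, 5, 6, 7, 19, 20]
Compute completion times sequentially:
  Job 1: processing = 1, completes at 1
  Job 2: processing = 3, completes at 4
  Job 3: processing = 5, completes at 9
  Job 4: processing = 6, completes at 15
  Job 5: processing = 7, completes at 22
  Job 6: processing = 19, completes at 41
  Job 7: processing = 20, completes at 61
Sum of completion times = 153
Average completion time = 153/7 = 21.8571

21.8571


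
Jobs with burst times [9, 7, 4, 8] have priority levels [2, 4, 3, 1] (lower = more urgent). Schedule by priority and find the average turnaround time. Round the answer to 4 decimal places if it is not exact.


Sort by priority (ascending = highest first):
Order: [(1, 8), (2, 9), (3, 4), (4, 7)]
Completion times:
  Priority 1, burst=8, C=8
  Priority 2, burst=9, C=17
  Priority 3, burst=4, C=21
  Priority 4, burst=7, C=28
Average turnaround = 74/4 = 18.5

18.5


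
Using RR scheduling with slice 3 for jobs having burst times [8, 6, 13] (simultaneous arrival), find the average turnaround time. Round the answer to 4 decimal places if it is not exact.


Time quantum = 3
Execution trace:
  J1 runs 3 units, time = 3
  J2 runs 3 units, time = 6
  J3 runs 3 units, time = 9
  J1 runs 3 units, time = 12
  J2 runs 3 units, time = 15
  J3 runs 3 units, time = 18
  J1 runs 2 units, time = 20
  J3 runs 3 units, time = 23
  J3 runs 3 units, time = 26
  J3 runs 1 units, time = 27
Finish times: [20, 15, 27]
Average turnaround = 62/3 = 20.6667

20.6667


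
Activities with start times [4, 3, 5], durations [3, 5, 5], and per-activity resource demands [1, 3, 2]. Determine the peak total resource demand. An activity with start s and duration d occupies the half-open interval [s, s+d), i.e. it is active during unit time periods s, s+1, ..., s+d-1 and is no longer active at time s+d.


Each activity i is active on [start_i, start_i + duration_i).
Compute total resource usage per time slot:
  t=0: active resources = [], total = 0
  t=1: active resources = [], total = 0
  t=2: active resources = [], total = 0
  t=3: active resources = [3], total = 3
  t=4: active resources = [1, 3], total = 4
  t=5: active resources = [1, 3, 2], total = 6
  t=6: active resources = [1, 3, 2], total = 6
  t=7: active resources = [3, 2], total = 5
  t=8: active resources = [2], total = 2
  t=9: active resources = [2], total = 2
Peak resource demand = 6

6


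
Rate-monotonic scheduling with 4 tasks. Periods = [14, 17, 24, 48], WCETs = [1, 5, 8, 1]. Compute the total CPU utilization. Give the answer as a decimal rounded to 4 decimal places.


Compute individual utilizations (exact fractions):
  Task 1: C/T = 1/14 (approx. 0.0714)
  Task 2: C/T = 5/17 (approx. 0.2941)
  Task 3: C/T = 8/24 = 1/3 (approx. 0.3333)
  Task 4: C/T = 1/48 (approx. 0.0208)
Total utilization U = 1/14 + 5/17 + 1/3 + 1/48 = 4111/5712
Rounded to 4 decimal places: U = 0.7197
RM (Liu & Layland) bound for 4 tasks = 0.756828; compare with U = 4111/5712 (approx. 0.719713)
U <= bound, so schedulable by RM sufficient condition.

0.7197


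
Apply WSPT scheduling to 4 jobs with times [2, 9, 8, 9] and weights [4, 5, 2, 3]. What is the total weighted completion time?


Compute p/w ratios and sort ascending (WSPT): [(2, 4), (9, 5), (9, 3), (8, 2)]
Compute weighted completion times:
  Job (p=2,w=4): C=2, w*C=4*2=8
  Job (p=9,w=5): C=11, w*C=5*11=55
  Job (p=9,w=3): C=20, w*C=3*20=60
  Job (p=8,w=2): C=28, w*C=2*28=56
Total weighted completion time = 179

179


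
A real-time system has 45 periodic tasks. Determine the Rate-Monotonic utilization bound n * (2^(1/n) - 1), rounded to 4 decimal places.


Compute 2^(1/45) = 1.0155225125
Subtract 1: 1.0155225125 - 1 = 0.0155225125
Multiply by n: 45 * 0.0155225125 = 0.6985130625
Round to 4 dp: 0.6985

0.6985


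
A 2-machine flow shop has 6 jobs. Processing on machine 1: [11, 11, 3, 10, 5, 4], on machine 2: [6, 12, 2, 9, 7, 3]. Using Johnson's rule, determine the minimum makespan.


Apply Johnson's rule:
  Group 1 (a <= b): [(5, 5, 7), (2, 11, 12)]
  Group 2 (a > b): [(4, 10, 9), (1, 11, 6), (6, 4, 3), (3, 3, 2)]
Optimal job order: [5, 2, 4, 1, 6, 3]
Schedule:
  Job 5: M1 done at 5, M2 done at 12
  Job 2: M1 done at 16, M2 done at 28
  Job 4: M1 done at 26, M2 done at 37
  Job 1: M1 done at 37, M2 done at 43
  Job 6: M1 done at 41, M2 done at 46
  Job 3: M1 done at 44, M2 done at 48
Makespan = 48

48


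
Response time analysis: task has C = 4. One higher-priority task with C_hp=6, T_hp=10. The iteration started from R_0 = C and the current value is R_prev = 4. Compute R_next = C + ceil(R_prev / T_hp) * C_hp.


R_next = C + ceil(R_prev / T_hp) * C_hp
ceil(4 / 10) = ceil(0.4) = 1
Interference = 1 * 6 = 6
R_next = 4 + 6 = 10

10


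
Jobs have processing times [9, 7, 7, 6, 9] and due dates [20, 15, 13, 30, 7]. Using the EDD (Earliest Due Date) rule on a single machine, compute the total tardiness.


Sort by due date (EDD order): [(9, 7), (7, 13), (7, 15), (9, 20), (6, 30)]
Compute completion times and tardiness:
  Job 1: p=9, d=7, C=9, tardiness=max(0,9-7)=2
  Job 2: p=7, d=13, C=16, tardiness=max(0,16-13)=3
  Job 3: p=7, d=15, C=23, tardiness=max(0,23-15)=8
  Job 4: p=9, d=20, C=32, tardiness=max(0,32-20)=12
  Job 5: p=6, d=30, C=38, tardiness=max(0,38-30)=8
Total tardiness = 33

33


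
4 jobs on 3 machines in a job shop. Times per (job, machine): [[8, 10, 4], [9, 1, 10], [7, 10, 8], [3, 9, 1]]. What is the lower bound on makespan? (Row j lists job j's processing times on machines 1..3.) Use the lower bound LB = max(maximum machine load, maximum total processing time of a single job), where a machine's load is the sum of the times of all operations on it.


Machine loads:
  Machine 1: 8 + 9 + 7 + 3 = 27
  Machine 2: 10 + 1 + 10 + 9 = 30
  Machine 3: 4 + 10 + 8 + 1 = 23
Max machine load = 30
Job totals:
  Job 1: 22
  Job 2: 20
  Job 3: 25
  Job 4: 13
Max job total = 25
Lower bound = max(30, 25) = 30

30


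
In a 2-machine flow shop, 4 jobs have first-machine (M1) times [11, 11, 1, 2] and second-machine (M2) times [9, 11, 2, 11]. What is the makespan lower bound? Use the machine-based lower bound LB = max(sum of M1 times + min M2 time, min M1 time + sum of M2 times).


LB1 = sum(M1 times) + min(M2 times) = 25 + 2 = 27
LB2 = min(M1 times) + sum(M2 times) = 1 + 33 = 34
Lower bound = max(LB1, LB2) = max(27, 34) = 34

34


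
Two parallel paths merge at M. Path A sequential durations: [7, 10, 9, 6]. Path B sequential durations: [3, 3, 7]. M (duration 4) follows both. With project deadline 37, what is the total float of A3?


Forward pass: ES(A3) = sum of predecessors on chain A = 17
EF = ES + duration = 17 + 9 = 26
Backward pass: LF(M) = deadline = 37; LS(M) = 37 - 4 = 33
LF(A3) = LS(M) - sum(successors on chain A) = 33 - 6 = 27
LS = LF - duration = 27 - 9 = 18
Total float = LS - ES = 18 - 17 = 1

1


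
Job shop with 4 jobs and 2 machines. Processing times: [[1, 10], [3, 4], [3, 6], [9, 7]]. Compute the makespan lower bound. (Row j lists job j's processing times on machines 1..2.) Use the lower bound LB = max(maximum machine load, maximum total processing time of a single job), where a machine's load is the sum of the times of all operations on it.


Machine loads:
  Machine 1: 1 + 3 + 3 + 9 = 16
  Machine 2: 10 + 4 + 6 + 7 = 27
Max machine load = 27
Job totals:
  Job 1: 11
  Job 2: 7
  Job 3: 9
  Job 4: 16
Max job total = 16
Lower bound = max(27, 16) = 27

27


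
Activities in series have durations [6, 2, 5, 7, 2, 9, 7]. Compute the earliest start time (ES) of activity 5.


Activity 5 starts after activities 1 through 4 complete.
Predecessor durations: [6, 2, 5, 7]
ES = 6 + 2 + 5 + 7 = 20

20


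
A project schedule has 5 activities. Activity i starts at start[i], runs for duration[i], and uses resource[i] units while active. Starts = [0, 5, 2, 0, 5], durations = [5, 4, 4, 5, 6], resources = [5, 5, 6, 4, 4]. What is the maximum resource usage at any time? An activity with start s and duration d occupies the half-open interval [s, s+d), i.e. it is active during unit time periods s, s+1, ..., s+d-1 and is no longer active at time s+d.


Each activity i is active on [start_i, start_i + duration_i).
Compute total resource usage per time slot:
  t=0: active resources = [5, 4], total = 9
  t=1: active resources = [5, 4], total = 9
  t=2: active resources = [5, 6, 4], total = 15
  t=3: active resources = [5, 6, 4], total = 15
  t=4: active resources = [5, 6, 4], total = 15
  t=5: active resources = [5, 6, 4], total = 15
  t=6: active resources = [5, 4], total = 9
  t=7: active resources = [5, 4], total = 9
  t=8: active resources = [5, 4], total = 9
  t=9: active resources = [4], total = 4
  t=10: active resources = [4], total = 4
Peak resource demand = 15

15


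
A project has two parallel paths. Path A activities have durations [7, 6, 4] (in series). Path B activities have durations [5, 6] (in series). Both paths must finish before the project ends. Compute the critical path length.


Path A total = 7 + 6 + 4 = 17
Path B total = 5 + 6 = 11
Critical path = longest path = max(17, 11) = 17

17


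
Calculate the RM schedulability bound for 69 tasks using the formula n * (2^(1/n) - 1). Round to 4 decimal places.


Compute 2^(1/69) = 1.0100962378
Subtract 1: 1.0100962378 - 1 = 0.0100962378
Multiply by n: 69 * 0.0100962378 = 0.6966404082
Round to 4 dp: 0.6966

0.6966


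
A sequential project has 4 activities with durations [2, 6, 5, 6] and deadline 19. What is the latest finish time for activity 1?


LF(activity 1) = deadline - sum of successor durations
Successors: activities 2 through 4 with durations [6, 5, 6]
Sum of successor durations = 17
LF = 19 - 17 = 2

2


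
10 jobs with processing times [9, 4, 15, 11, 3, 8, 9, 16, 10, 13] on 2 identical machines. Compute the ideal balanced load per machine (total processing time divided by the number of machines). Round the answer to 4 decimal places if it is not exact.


Total processing time = 9 + 4 + 15 + 11 + 3 + 8 + 9 + 16 + 10 + 13 = 98
Number of machines = 2
Ideal balanced load = 98 / 2 = 49.0

49.0


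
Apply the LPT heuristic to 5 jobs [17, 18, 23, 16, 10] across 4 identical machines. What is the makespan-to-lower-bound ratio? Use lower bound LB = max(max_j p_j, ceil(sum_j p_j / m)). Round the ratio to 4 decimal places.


LPT order: [23, 18, 17, 16, 10]
Machine loads after assignment: [23, 18, 17, 26]
LPT makespan = 26
Lower bound = max(max_job, ceil(total/4)) = max(23, 21) = 23
Ratio = 26 / 23 = 1.1304

1.1304


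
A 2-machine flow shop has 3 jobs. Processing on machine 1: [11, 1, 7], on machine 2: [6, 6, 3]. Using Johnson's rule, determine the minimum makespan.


Apply Johnson's rule:
  Group 1 (a <= b): [(2, 1, 6)]
  Group 2 (a > b): [(1, 11, 6), (3, 7, 3)]
Optimal job order: [2, 1, 3]
Schedule:
  Job 2: M1 done at 1, M2 done at 7
  Job 1: M1 done at 12, M2 done at 18
  Job 3: M1 done at 19, M2 done at 22
Makespan = 22

22
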